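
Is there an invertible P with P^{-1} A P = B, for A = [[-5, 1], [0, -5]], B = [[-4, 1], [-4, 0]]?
trace(A) = -10 but trace(B) = -4. The trace is a similarity invariant, so A and B are not similar.

No.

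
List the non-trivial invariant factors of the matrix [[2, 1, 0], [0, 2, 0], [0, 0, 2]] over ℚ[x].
x - 2, (x - 2)^2

The Jordan structure of A has elementary divisors (x - 2)^2, (x - 2). Arranging the block sizes at each eigenvalue in decreasing order and taking row products gives the invariant factors.

Invariant factors (smallest first, each dividing the next): x - 2, (x - 2)^2.

Check: the last factor (x - 2)^2 is the minimal polynomial, and the product (x - 2)^3 is the characteristic polynomial.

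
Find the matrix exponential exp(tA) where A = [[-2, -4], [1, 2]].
e^{tA} = [[1 - 2*t, -4*t], [t, 2*t + 1]]

A has Jordan form J = [[0, 1], [0, 0]] with A = PJP^{-1}, so e^{tA} = P e^{tJ} P^{-1}.

For a Jordan block J_k(λ), e^{tJ_k(λ)} = e^{λt} · (I + tN + t^2 N^2/2! + ... + t^{k-1} N^{k-1}/(k-1)!) where N is the nilpotent superdiagonal part.

Assembling the blocks and conjugating back gives the entries of e^{tA} as shown above.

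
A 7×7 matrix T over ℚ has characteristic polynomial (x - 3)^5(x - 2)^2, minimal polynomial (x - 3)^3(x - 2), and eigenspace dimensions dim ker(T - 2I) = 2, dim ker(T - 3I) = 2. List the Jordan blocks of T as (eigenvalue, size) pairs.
Jordan blocks: (2, 1), (2, 1), (3, 3), (3, 2)

λ = 2: algebraic multiplicity 2 (exponent in χ_T), largest block size 1 (exponent in m_T), 2 blocks (geometric multiplicity). These force block sizes [1, 1].
λ = 3: algebraic multiplicity 5 (exponent in χ_T), largest block size 3 (exponent in m_T), 2 blocks (geometric multiplicity). These force block sizes [3, 2].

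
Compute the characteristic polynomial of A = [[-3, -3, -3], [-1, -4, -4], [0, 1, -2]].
xI - A = [[x + 3, 3, 3], [1, x + 4, 4], [0, -1, x + 2]].

Expanding det(xI - A) along the first row:
det(xI - A) = + (x + 3)·det([[x + 4, 4], [-1, x + 2]]) - (3)·det([[1, 4], [0, x + 2]]) + (3)·det([[1, x + 4], [0, -1]]).

Evaluating gives χ_A(x) = x^3 + 9x^2 + 27x + 27 = (x + 3)^3.

χ_A(x) = (x + 3)^3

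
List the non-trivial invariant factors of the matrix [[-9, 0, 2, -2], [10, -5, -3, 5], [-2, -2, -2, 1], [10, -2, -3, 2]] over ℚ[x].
x + 3, (x + 3)^2(x + 5)

The Jordan structure of A has elementary divisors (x + 5), (x + 3)^2, (x + 3). Arranging the block sizes at each eigenvalue in decreasing order and taking row products gives the invariant factors.

Invariant factors (smallest first, each dividing the next): x + 3, (x + 3)^2(x + 5).

Check: the last factor (x + 3)^2(x + 5) is the minimal polynomial, and the product (x + 3)^3(x + 5) is the characteristic polynomial.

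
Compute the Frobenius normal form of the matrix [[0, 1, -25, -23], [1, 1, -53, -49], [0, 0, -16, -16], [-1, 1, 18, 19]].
R = [[0, 0, 0, -16], [1, 0, 0, 16], [0, 1, 0, -12], [0, 0, 1, 4]]

The invariant factors of A (the non-unit diagonal entries of the Smith normal form of xI - A over ℚ[x]) are (x^2 - 2x + 4)^2, each dividing the next. The characteristic polynomial is their product, (x^2 - 2x + 4)^2.

The rational canonical form is the block-diagonal matrix of companion matrices C(f_i):
R = [[0, 0, 0, -16], [1, 0, 0, 16], [0, 1, 0, -12], [0, 0, 1, 4]].

Note the characteristic polynomial does not split into linear factors over ℚ, so A has no Jordan form over ℚ; the rational canonical form exists over any field.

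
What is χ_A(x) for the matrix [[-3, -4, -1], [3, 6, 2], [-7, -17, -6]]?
χ_A(x) = (x + 1)^3

xI - A = [[x + 3, 4, 1], [-3, x - 6, -2], [7, 17, x + 6]].

Expanding det(xI - A) along the first row:
det(xI - A) = + (x + 3)·det([[x - 6, -2], [17, x + 6]]) - (4)·det([[-3, -2], [7, x + 6]]) + (1)·det([[-3, x - 6], [7, 17]]).

Evaluating gives χ_A(x) = x^3 + 3x^2 + 3x + 1 = (x + 1)^3.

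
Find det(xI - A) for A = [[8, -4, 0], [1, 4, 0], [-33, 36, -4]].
xI - A = [[x - 8, 4, 0], [-1, x - 4, 0], [33, -36, x + 4]].

Expanding det(xI - A) along the first row:
det(xI - A) = + (x - 8)·det([[x - 4, 0], [-36, x + 4]]) - (4)·det([[-1, 0], [33, x + 4]]) + (0)·det([[-1, x - 4], [33, -36]]).

Evaluating gives χ_A(x) = x^3 - 8x^2 - 12x + 144 = (x - 6)^2(x + 4).

χ_A(x) = (x - 6)^2(x + 4)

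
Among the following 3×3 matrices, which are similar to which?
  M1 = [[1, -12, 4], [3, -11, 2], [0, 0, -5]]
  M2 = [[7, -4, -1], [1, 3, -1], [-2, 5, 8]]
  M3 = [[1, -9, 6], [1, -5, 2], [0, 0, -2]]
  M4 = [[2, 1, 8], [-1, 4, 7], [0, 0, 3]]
4 classes: {M1}, {M2}, {M3}, {M4}

Characteristic polynomials: χ_{M1} = (x + 5)^3, χ_{M2} = (x - 6)^3, χ_{M3} = (x + 2)^3, χ_{M4} = (x - 3)^3.

{M1}: invariant factors x + 5, (x + 5)^2.

{M2}: invariant factors (x - 6)^3.

{M3}: invariant factors x + 2, (x + 2)^2.

{M4}: invariant factors (x - 3)^3.

Matrices are similar if and only if their invariant-factor lists agree; the partition into similarity classes is {M1}, {M2}, {M3}, {M4}.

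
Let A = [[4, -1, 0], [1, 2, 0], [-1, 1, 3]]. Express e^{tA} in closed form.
e^{tA} = [[(t + 1)*e^{3*t}, -t*e^{3*t}, 0], [t*e^{3*t}, (1 - t)*e^{3*t}, 0], [-t*e^{3*t}, t*e^{3*t}, e^{3*t}]]

A has Jordan form J = [[3, 1, 0], [0, 3, 0], [0, 0, 3]] with A = PJP^{-1}, so e^{tA} = P e^{tJ} P^{-1}.

For a Jordan block J_k(λ), e^{tJ_k(λ)} = e^{λt} · (I + tN + t^2 N^2/2! + ... + t^{k-1} N^{k-1}/(k-1)!) where N is the nilpotent superdiagonal part.

Assembling the blocks and conjugating back gives the entries of e^{tA} as shown above.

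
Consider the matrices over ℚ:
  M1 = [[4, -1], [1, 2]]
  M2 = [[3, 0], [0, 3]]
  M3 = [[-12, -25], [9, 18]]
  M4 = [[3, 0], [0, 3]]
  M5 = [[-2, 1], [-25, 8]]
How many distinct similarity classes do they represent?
2 classes: {M1, M3, M5}, {M2, M4}

Characteristic polynomials: χ_{M1} = (x - 3)^2, χ_{M2} = (x - 3)^2, χ_{M3} = (x - 3)^2, χ_{M4} = (x - 3)^2, χ_{M5} = (x - 3)^2.

{M1, M3, M5}: invariant factors (x - 3)^2.

{M2, M4}: invariant factors x - 3, x - 3.

Matrices are similar if and only if their invariant-factor lists agree; the partition into similarity classes is {M1, M3, M5}, {M2, M4}.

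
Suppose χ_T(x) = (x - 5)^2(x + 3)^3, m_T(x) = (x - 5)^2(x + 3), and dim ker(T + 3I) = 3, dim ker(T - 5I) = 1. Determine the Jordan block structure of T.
Jordan blocks: (-3, 1), (-3, 1), (-3, 1), (5, 2)

λ = -3: algebraic multiplicity 3 (exponent in χ_T), largest block size 1 (exponent in m_T), 3 blocks (geometric multiplicity). These force block sizes [1, 1, 1].
λ = 5: algebraic multiplicity 2 (exponent in χ_T), largest block size 2 (exponent in m_T), 1 block (geometric multiplicity). This forces block sizes [2].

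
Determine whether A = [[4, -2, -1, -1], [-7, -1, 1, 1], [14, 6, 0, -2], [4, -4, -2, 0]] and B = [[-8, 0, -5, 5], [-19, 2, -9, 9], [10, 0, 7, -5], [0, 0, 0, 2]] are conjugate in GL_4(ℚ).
Two matrices over a field are similar if and only if they have the same invariant factors.

Both A and B have characteristic polynomial (x - 2)^3(x + 3) and minimal polynomial (x - 2)^2(x + 3). Computing further, both have invariant factors x - 2, (x - 2)^2(x + 3). Hence A and B are similar.

Yes.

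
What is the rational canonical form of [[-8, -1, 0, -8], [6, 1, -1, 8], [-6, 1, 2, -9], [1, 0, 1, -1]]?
The invariant factors of A (the non-unit diagonal entries of the Smith normal form of xI - A over ℚ[x]) are (x^2 + 3x - 1)^2, each dividing the next. The characteristic polynomial is their product, (x^2 + 3x - 1)^2.

The rational canonical form is the block-diagonal matrix of companion matrices C(f_i):
R = [[0, 0, 0, -1], [1, 0, 0, 6], [0, 1, 0, -7], [0, 0, 1, -6]].

Note the characteristic polynomial does not split into linear factors over ℚ, so A has no Jordan form over ℚ; the rational canonical form exists over any field.

R = [[0, 0, 0, -1], [1, 0, 0, 6], [0, 1, 0, -7], [0, 0, 1, -6]]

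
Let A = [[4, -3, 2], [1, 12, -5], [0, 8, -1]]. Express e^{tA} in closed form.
A has Jordan form J = [[5, 1, 0], [0, 5, 1], [0, 0, 5]] with A = PJP^{-1}, so e^{tA} = P e^{tJ} P^{-1}.

For a Jordan block J_k(λ), e^{tJ_k(λ)} = e^{λt} · (I + tN + t^2 N^2/2! + ... + t^{k-1} N^{k-1}/(k-1)!) where N is the nilpotent superdiagonal part.

Assembling the blocks and conjugating back gives the entries of e^{tA} as shown above.

e^{tA} = [[(-t^2 - t + 1)*e^{5*t}, t*(-t - 3)*e^{5*t}, t*(t + 4)*e^{5*t}/2], [t*(3*t + 1)*e^{5*t}, (3*t^2 + 7*t + 1)*e^{5*t}, t*(-3*t - 10)*e^{5*t}/2], [4*t^2*e^{5*t}, 4*t*(t + 2)*e^{5*t}, (-2*t^2 - 6*t + 1)*e^{5*t}]]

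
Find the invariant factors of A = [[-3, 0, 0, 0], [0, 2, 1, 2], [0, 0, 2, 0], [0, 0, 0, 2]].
x - 2, (x - 2)^2(x + 3)

The Jordan structure of A has elementary divisors (x + 3), (x - 2)^2, (x - 2). Arranging the block sizes at each eigenvalue in decreasing order and taking row products gives the invariant factors.

Invariant factors (smallest first, each dividing the next): x - 2, (x - 2)^2(x + 3).

Check: the last factor (x - 2)^2(x + 3) is the minimal polynomial, and the product (x - 2)^3(x + 3) is the characteristic polynomial.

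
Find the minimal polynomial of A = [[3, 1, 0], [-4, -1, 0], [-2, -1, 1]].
m_A(x) = (x - 1)^2

The characteristic polynomial factors as (x - 1)^3. The minimal polynomial is ∏(x - λ)^{k_λ} where k_λ is the size of the largest Jordan block at λ.

For λ = 1: rank(A - I) = 1, and the largest Jordan block has size 2 (the smallest k with rank((A - I)^k) = rank((A - I)^(k+1))).

So m_A(x) = (x - 1)^2.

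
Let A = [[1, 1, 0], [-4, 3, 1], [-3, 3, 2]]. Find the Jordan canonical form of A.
The characteristic polynomial is det(xI - A) = (x - 2)^3, so the eigenvalues are 2 (algebraic multiplicity 3).

For λ = 2: rank(A - 2I) = 2, rank((A - 2I)^2) = 1, rank((A - 2I)^3) = 0. The eigenspace has dimension 3 - 2 = 1, so there is 1 Jordan block; the rank sequence gives block sizes [3].

Assembling the blocks gives the Jordan form J above.

J = [[2, 1, 0], [0, 2, 1], [0, 0, 2]]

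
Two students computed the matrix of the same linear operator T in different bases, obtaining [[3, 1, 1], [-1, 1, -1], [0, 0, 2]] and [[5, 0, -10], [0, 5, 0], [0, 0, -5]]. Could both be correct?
trace(A) = 6 but trace(B) = 5. The trace is a similarity invariant, so A and B are not similar.

No.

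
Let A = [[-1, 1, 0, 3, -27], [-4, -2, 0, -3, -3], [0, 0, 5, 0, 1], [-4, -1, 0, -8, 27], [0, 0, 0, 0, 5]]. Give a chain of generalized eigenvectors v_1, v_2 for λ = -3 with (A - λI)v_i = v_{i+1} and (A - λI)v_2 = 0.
We seek v_1 ∈ ker((A + 3I)^2) \ ker(A + 3I), then set v_{i+1} = (A + 3I) v_i.

One such chain is v_1 = [[-1, 0, 0, 1, 0]]^T, v_2 = [[1, 1, 0, -1, 0]]^T. Check: (A + 3I) v_2 = [[0, 0, 0, 0, 0]]^T = 0.

v_1 = [[-1, 0, 0, 1, 0]]^T, v_2 = [[1, 1, 0, -1, 0]]^T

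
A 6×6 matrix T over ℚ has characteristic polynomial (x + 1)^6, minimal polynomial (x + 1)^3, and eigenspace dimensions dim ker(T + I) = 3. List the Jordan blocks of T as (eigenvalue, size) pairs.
λ = -1: algebraic multiplicity 6 (exponent in χ_T), largest block size 3 (exponent in m_T), 3 blocks (geometric multiplicity). These force block sizes [3, 2, 1].

Jordan blocks: (-1, 3), (-1, 2), (-1, 1)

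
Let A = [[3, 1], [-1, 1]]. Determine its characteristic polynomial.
xI - A = [[x - 3, -1], [1, x - 1]].

Expanding det(xI - A) along the first row:
det(xI - A) = + (x - 3)·det([[x - 1]]) - (-1)·det([[1]]).

Evaluating gives χ_A(x) = x^2 - 4x + 4 = (x - 2)^2.

χ_A(x) = (x - 2)^2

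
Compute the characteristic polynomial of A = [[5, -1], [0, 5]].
χ_A(x) = (x - 5)^2

xI - A = [[x - 5, 1], [0, x - 5]].

Expanding det(xI - A) along the first row:
det(xI - A) = + (x - 5)·det([[x - 5]]) - (1)·det([[0]]).

Evaluating gives χ_A(x) = x^2 - 10x + 25 = (x - 5)^2.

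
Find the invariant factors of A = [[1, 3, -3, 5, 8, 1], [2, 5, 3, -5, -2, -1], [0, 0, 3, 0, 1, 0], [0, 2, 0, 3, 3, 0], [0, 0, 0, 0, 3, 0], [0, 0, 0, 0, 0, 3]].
x - 3, (x - 3)^2, (x - 3)^3

The Jordan structure of A has elementary divisors (x - 3)^3, (x - 3)^2, (x - 3). Arranging the block sizes at each eigenvalue in decreasing order and taking row products gives the invariant factors.

Invariant factors (smallest first, each dividing the next): x - 3, (x - 3)^2, (x - 3)^3.

Check: the last factor (x - 3)^3 is the minimal polynomial, and the product (x - 3)^6 is the characteristic polynomial.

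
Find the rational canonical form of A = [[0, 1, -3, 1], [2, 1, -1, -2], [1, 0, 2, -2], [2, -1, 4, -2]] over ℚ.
R = [[0, 0, 0, 3], [1, 0, 0, -2], [0, 1, 0, -1], [0, 0, 1, 1]]

The invariant factors of A (the non-unit diagonal entries of the Smith normal form of xI - A over ℚ[x]) are (x - 1)(x^3 + x + 3), each dividing the next. The characteristic polynomial is their product, (x - 1)(x^3 + x + 3).

The rational canonical form is the block-diagonal matrix of companion matrices C(f_i):
R = [[0, 0, 0, 3], [1, 0, 0, -2], [0, 1, 0, -1], [0, 0, 1, 1]].

Note the characteristic polynomial does not split into linear factors over ℚ, so A has no Jordan form over ℚ; the rational canonical form exists over any field.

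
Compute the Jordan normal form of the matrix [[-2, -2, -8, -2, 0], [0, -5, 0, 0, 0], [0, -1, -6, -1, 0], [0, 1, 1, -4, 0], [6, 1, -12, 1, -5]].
The characteristic polynomial is det(xI - A) = (x + 2)(x + 5)^4, so the eigenvalues are -5 (algebraic multiplicity 4), -2 (algebraic multiplicity 1).

For λ = -5: rank(A + 5I) = 3, rank((A + 5I)^2) = 2, rank((A + 5I)^3) = 1. The eigenspace has dimension 5 - 3 = 2, so there are 2 Jordan blocks; the rank sequence gives block sizes [3, 1].

For λ = -2: algebraic multiplicity 1 gives one 1×1 block.

Assembling the blocks gives the Jordan form J above.

J = [[-5, 1, 0, 0, 0], [0, -5, 1, 0, 0], [0, 0, -5, 0, 0], [0, 0, 0, -5, 0], [0, 0, 0, 0, -2]]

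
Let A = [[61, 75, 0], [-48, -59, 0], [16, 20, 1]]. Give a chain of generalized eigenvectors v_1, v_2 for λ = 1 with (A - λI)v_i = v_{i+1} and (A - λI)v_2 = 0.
We seek v_1 ∈ ker((A - I)^2) \ ker(A - I), then set v_{i+1} = (A - I) v_i.

One such chain is v_1 = [[14, -11, 4]]^T, v_2 = [[15, -12, 4]]^T. Check: (A - I) v_2 = [[0, 0, 0]]^T = 0.

v_1 = [[14, -11, 4]]^T, v_2 = [[15, -12, 4]]^T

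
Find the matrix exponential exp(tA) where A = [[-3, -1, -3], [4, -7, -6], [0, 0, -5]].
A has Jordan form J = [[-5, 1, 0], [0, -5, 0], [0, 0, -5]] with A = PJP^{-1}, so e^{tA} = P e^{tJ} P^{-1}.

For a Jordan block J_k(λ), e^{tJ_k(λ)} = e^{λt} · (I + tN + t^2 N^2/2! + ... + t^{k-1} N^{k-1}/(k-1)!) where N is the nilpotent superdiagonal part.

Assembling the blocks and conjugating back gives the entries of e^{tA} as shown above.

e^{tA} = [[(2*t + 1)*e^{-5*t}, -t*e^{-5*t}, -3*t*e^{-5*t}], [4*t*e^{-5*t}, (1 - 2*t)*e^{-5*t}, -6*t*e^{-5*t}], [0, 0, e^{-5*t}]]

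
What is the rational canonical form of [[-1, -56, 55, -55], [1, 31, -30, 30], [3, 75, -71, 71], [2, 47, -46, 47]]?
R = [[0, 0, 0, -25], [1, 0, 0, 30], [0, 1, 0, -19], [0, 0, 1, 6]]

The invariant factors of A (the non-unit diagonal entries of the Smith normal form of xI - A over ℚ[x]) are (x^2 - 3x + 5)^2, each dividing the next. The characteristic polynomial is their product, (x^2 - 3x + 5)^2.

The rational canonical form is the block-diagonal matrix of companion matrices C(f_i):
R = [[0, 0, 0, -25], [1, 0, 0, 30], [0, 1, 0, -19], [0, 0, 1, 6]].

Note the characteristic polynomial does not split into linear factors over ℚ, so A has no Jordan form over ℚ; the rational canonical form exists over any field.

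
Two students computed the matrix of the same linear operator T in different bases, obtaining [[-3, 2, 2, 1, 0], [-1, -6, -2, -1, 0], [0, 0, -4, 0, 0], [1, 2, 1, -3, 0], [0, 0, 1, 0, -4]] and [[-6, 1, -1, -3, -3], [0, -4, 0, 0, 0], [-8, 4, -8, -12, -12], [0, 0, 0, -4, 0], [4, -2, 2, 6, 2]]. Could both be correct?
No.

Both have characteristic polynomial (x + 4)^5, but the minimal polynomial of A is (x + 4)^3 while the minimal polynomial of B is (x + 4)^2. The minimal polynomial is a similarity invariant, so A and B are not similar.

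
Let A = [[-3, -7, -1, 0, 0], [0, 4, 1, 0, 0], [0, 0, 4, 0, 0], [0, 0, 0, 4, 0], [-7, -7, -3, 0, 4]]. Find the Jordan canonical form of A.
J = [[-3, 0, 0, 0, 0], [0, 4, 1, 0, 0], [0, 0, 4, 0, 0], [0, 0, 0, 4, 0], [0, 0, 0, 0, 4]]

The characteristic polynomial is det(xI - A) = (x - 4)^4(x + 3), so the eigenvalues are -3 (algebraic multiplicity 1), 4 (algebraic multiplicity 4).

For λ = -3: algebraic multiplicity 1 gives one 1×1 block.

For λ = 4: rank(A - 4I) = 2, rank((A - 4I)^2) = 1. The eigenspace has dimension 5 - 2 = 3, so there are 3 Jordan blocks; the rank sequence gives block sizes [2, 1, 1].

Assembling the blocks gives the Jordan form J above.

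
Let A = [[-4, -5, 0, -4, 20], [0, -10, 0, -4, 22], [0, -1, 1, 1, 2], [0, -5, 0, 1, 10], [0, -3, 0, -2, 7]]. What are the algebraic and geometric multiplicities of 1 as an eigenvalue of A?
algebraic multiplicity 3, geometric multiplicity 2

The characteristic polynomial is (x - 1)^3(x + 4)^2, so the factor x - 1 appears with exponent 3: the algebraic multiplicity is 3.

rank(A - I) = 3, so the eigenspace has dimension 5 - 3 = 2: the geometric multiplicity is 2.

Since 2 < 3, A is not diagonalizable.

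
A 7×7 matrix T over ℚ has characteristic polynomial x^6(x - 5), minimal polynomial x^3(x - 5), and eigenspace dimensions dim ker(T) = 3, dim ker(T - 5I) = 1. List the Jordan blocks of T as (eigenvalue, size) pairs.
Jordan blocks: (0, 3), (0, 2), (0, 1), (5, 1)

λ = 0: algebraic multiplicity 6 (exponent in χ_T), largest block size 3 (exponent in m_T), 3 blocks (geometric multiplicity). These force block sizes [3, 2, 1].
λ = 5: algebraic multiplicity 1 (exponent in χ_T), largest block size 1 (exponent in m_T), 1 block (geometric multiplicity). This forces block sizes [1].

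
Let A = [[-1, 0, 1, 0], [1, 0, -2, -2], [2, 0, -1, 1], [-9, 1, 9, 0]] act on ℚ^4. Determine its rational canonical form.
R = [[0, 0, 0, 1], [1, 0, 0, -6], [0, 1, 0, 8], [0, 0, 1, -2]]

The invariant factors of A (the non-unit diagonal entries of the Smith normal form of xI - A over ℚ[x]) are (x - 1)^2(x^2 + 4x - 1), each dividing the next. The characteristic polynomial is their product, (x - 1)^2(x^2 + 4x - 1).

The rational canonical form is the block-diagonal matrix of companion matrices C(f_i):
R = [[0, 0, 0, 1], [1, 0, 0, -6], [0, 1, 0, 8], [0, 0, 1, -2]].

Note the characteristic polynomial does not split into linear factors over ℚ, so A has no Jordan form over ℚ; the rational canonical form exists over any field.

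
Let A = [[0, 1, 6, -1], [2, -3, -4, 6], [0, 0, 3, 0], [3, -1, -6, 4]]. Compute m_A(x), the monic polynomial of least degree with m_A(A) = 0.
m_A(x) = (x - 3)(x + 1)^2

The characteristic polynomial factors as (x - 3)^2(x + 1)^2. The minimal polynomial is ∏(x - λ)^{k_λ} where k_λ is the size of the largest Jordan block at λ.

For λ = -1: rank(A + I) = 3, and the largest Jordan block has size 2 (the smallest k with rank((A + I)^k) = rank((A + I)^(k+1))).
For λ = 3: rank(A - 3I) = 2, and the largest Jordan block has size 1 (the smallest k with rank((A - 3I)^k) = rank((A - 3I)^(k+1))).

So m_A(x) = (x - 3)(x + 1)^2.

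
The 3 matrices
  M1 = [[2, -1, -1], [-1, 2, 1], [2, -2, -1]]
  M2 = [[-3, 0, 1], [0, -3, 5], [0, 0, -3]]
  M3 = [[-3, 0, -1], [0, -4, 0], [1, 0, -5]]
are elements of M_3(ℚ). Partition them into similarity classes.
3 classes: {M1}, {M2}, {M3}

Characteristic polynomials: χ_{M1} = (x - 1)^3, χ_{M2} = (x + 3)^3, χ_{M3} = (x + 4)^3.

{M1}: invariant factors x - 1, (x - 1)^2.

{M2}: invariant factors x + 3, (x + 3)^2.

{M3}: invariant factors x + 4, (x + 4)^2.

Matrices are similar if and only if their invariant-factor lists agree; the partition into similarity classes is {M1}, {M2}, {M3}.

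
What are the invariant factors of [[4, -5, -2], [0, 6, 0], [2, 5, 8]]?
The Jordan structure of A has elementary divisors (x - 6)^2, (x - 6). Arranging the block sizes at each eigenvalue in decreasing order and taking row products gives the invariant factors.

Invariant factors (smallest first, each dividing the next): x - 6, (x - 6)^2.

Check: the last factor (x - 6)^2 is the minimal polynomial, and the product (x - 6)^3 is the characteristic polynomial.

x - 6, (x - 6)^2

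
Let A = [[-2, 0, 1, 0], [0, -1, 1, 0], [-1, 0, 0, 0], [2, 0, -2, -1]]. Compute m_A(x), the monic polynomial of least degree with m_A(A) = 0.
The characteristic polynomial factors as (x + 1)^4. The minimal polynomial is ∏(x - λ)^{k_λ} where k_λ is the size of the largest Jordan block at λ.

For λ = -1: rank(A + I) = 2, and the largest Jordan block has size 3 (the smallest k with rank((A + I)^k) = rank((A + I)^(k+1))).

So m_A(x) = (x + 1)^3.

m_A(x) = (x + 1)^3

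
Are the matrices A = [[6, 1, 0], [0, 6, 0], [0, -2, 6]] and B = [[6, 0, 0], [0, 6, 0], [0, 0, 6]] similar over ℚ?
No.

Both have characteristic polynomial (x - 6)^3, but the minimal polynomial of A is (x - 6)^2 while the minimal polynomial of B is x - 6. The minimal polynomial is a similarity invariant, so A and B are not similar.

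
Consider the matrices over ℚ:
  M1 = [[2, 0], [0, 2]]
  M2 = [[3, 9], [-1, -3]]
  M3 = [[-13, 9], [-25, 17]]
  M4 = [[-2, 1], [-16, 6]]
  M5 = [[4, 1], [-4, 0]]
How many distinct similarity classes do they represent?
3 classes: {M1}, {M2}, {M3, M4, M5}

Characteristic polynomials: χ_{M1} = (x - 2)^2, χ_{M2} = x^2, χ_{M3} = (x - 2)^2, χ_{M4} = (x - 2)^2, χ_{M5} = (x - 2)^2.

{M1}: invariant factors x - 2, x - 2.

{M2}: invariant factors x^2.

{M3, M4, M5}: invariant factors (x - 2)^2.

Matrices are similar if and only if their invariant-factor lists agree; the partition into similarity classes is {M1}, {M2}, {M3, M4, M5}.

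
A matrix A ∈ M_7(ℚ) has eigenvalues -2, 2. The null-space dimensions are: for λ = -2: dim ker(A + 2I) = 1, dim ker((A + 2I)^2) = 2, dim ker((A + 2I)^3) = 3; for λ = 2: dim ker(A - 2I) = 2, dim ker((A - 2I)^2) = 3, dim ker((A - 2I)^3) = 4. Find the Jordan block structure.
Jordan blocks: (-2, 3), (2, 3), (2, 1)

λ = -2: successive nullity increments [1, 1, 1] count blocks of size ≥ k; block sizes are [3].
λ = 2: successive nullity increments [2, 1, 1] count blocks of size ≥ k; block sizes are [3, 1].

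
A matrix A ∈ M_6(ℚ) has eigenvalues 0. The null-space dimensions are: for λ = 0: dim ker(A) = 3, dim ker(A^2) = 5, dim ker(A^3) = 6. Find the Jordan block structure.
λ = 0: successive nullity increments [3, 2, 1] count blocks of size ≥ k; block sizes are [3, 2, 1].

Jordan blocks: (0, 3), (0, 2), (0, 1)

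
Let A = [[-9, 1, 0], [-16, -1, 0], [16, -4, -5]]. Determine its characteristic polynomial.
xI - A = [[x + 9, -1, 0], [16, x + 1, 0], [-16, 4, x + 5]].

Expanding det(xI - A) along the first row:
det(xI - A) = + (x + 9)·det([[x + 1, 0], [4, x + 5]]) - (-1)·det([[16, 0], [-16, x + 5]]) + (0)·det([[16, x + 1], [-16, 4]]).

Evaluating gives χ_A(x) = x^3 + 15x^2 + 75x + 125 = (x + 5)^3.

χ_A(x) = (x + 5)^3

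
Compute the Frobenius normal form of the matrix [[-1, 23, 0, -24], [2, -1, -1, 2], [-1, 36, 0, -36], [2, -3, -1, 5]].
R = [[0, 0, 0, 15], [1, 0, 0, -8], [0, 1, 0, 1], [0, 0, 1, 3]]

The invariant factors of A (the non-unit diagonal entries of the Smith normal form of xI - A over ℚ[x]) are (x - 3)(x^3 - x + 5), each dividing the next. The characteristic polynomial is their product, (x - 3)(x^3 - x + 5).

The rational canonical form is the block-diagonal matrix of companion matrices C(f_i):
R = [[0, 0, 0, 15], [1, 0, 0, -8], [0, 1, 0, 1], [0, 0, 1, 3]].

Note the characteristic polynomial does not split into linear factors over ℚ, so A has no Jordan form over ℚ; the rational canonical form exists over any field.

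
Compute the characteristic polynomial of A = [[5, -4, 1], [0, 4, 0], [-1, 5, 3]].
xI - A = [[x - 5, 4, -1], [0, x - 4, 0], [1, -5, x - 3]].

Expanding det(xI - A) along the first row:
det(xI - A) = + (x - 5)·det([[x - 4, 0], [-5, x - 3]]) - (4)·det([[0, 0], [1, x - 3]]) + (-1)·det([[0, x - 4], [1, -5]]).

Evaluating gives χ_A(x) = x^3 - 12x^2 + 48x - 64 = (x - 4)^3.

χ_A(x) = (x - 4)^3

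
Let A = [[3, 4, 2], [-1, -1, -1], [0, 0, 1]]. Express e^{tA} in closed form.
A has Jordan form J = [[1, 1, 0], [0, 1, 0], [0, 0, 1]] with A = PJP^{-1}, so e^{tA} = P e^{tJ} P^{-1}.

For a Jordan block J_k(λ), e^{tJ_k(λ)} = e^{λt} · (I + tN + t^2 N^2/2! + ... + t^{k-1} N^{k-1}/(k-1)!) where N is the nilpotent superdiagonal part.

Assembling the blocks and conjugating back gives the entries of e^{tA} as shown above.

e^{tA} = [[(2*t + 1)*e^{t}, 4*t*e^{t}, 2*t*e^{t}], [-t*e^{t}, (1 - 2*t)*e^{t}, -t*e^{t}], [0, 0, e^{t}]]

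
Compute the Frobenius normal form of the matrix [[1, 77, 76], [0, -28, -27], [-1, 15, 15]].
R = [[0, 0, -64], [1, 0, -48], [0, 1, -12]]

The invariant factors of A (the non-unit diagonal entries of the Smith normal form of xI - A over ℚ[x]) are (x + 4)^3, each dividing the next. The characteristic polynomial is their product, (x + 4)^3.

The rational canonical form is the block-diagonal matrix of companion matrices C(f_i):
R = [[0, 0, -64], [1, 0, -48], [0, 1, -12]].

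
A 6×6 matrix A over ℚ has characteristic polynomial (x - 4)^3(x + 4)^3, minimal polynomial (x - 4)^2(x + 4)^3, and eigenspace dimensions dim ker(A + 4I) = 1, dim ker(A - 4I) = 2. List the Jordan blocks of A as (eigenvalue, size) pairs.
λ = -4: algebraic multiplicity 3 (exponent in χ_A), largest block size 3 (exponent in m_A), 1 block (geometric multiplicity). This forces block sizes [3].
λ = 4: algebraic multiplicity 3 (exponent in χ_A), largest block size 2 (exponent in m_A), 2 blocks (geometric multiplicity). These force block sizes [2, 1].

Jordan blocks: (-4, 3), (4, 2), (4, 1)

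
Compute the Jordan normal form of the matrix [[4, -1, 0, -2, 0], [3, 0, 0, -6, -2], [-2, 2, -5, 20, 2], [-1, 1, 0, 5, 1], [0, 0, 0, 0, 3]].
The characteristic polynomial is det(xI - A) = (x - 3)^4(x + 5), so the eigenvalues are -5 (algebraic multiplicity 1), 3 (algebraic multiplicity 4).

For λ = -5: algebraic multiplicity 1 gives one 1×1 block.

For λ = 3: rank(A - 3I) = 3, rank((A - 3I)^2) = 1. The eigenspace has dimension 5 - 3 = 2, so there are 2 Jordan blocks; the rank sequence gives block sizes [2, 2].

Assembling the blocks gives the Jordan form J above.

J = [[-5, 0, 0, 0, 0], [0, 3, 1, 0, 0], [0, 0, 3, 0, 0], [0, 0, 0, 3, 1], [0, 0, 0, 0, 3]]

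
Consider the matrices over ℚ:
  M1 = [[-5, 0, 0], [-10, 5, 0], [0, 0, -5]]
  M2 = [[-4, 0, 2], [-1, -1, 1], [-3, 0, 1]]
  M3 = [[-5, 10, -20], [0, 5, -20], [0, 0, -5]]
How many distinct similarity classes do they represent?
2 classes: {M1, M3}, {M2}

Characteristic polynomials: χ_{M1} = (x - 5)(x + 5)^2, χ_{M2} = (x + 1)^2(x + 2), χ_{M3} = (x - 5)(x + 5)^2.

{M1, M3}: invariant factors x + 5, (x - 5)(x + 5).

{M2}: invariant factors (x + 1)^2(x + 2).

Matrices are similar if and only if their invariant-factor lists agree; the partition into similarity classes is {M1, M3}, {M2}.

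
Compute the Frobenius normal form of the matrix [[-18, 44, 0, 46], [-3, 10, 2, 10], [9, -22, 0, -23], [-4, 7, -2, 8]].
R = [[0, 0, 0, 0], [1, 0, 0, 0], [0, 1, 0, 0], [0, 0, 1, 0]]

The invariant factors of A (the non-unit diagonal entries of the Smith normal form of xI - A over ℚ[x]) are x^4, each dividing the next. The characteristic polynomial is their product, x^4.

The rational canonical form is the block-diagonal matrix of companion matrices C(f_i):
R = [[0, 0, 0, 0], [1, 0, 0, 0], [0, 1, 0, 0], [0, 0, 1, 0]].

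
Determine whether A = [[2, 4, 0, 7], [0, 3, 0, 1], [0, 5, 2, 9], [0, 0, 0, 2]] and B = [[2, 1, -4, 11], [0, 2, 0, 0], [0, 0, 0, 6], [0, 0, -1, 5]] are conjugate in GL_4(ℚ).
Two matrices over a field are similar if and only if they have the same invariant factors.

Both A and B have characteristic polynomial (x - 3)(x - 2)^3 and minimal polynomial (x - 3)(x - 2)^2. Computing further, both have invariant factors x - 2, (x - 3)(x - 2)^2. Hence A and B are similar.

Yes.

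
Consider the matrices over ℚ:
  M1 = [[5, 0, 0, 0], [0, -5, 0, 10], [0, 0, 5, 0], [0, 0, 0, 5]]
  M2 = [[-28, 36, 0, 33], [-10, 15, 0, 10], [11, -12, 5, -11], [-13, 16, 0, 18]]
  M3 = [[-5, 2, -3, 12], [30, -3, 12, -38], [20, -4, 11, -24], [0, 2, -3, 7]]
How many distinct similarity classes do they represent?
Characteristic polynomials: χ_{M1} = (x - 5)^3(x + 5), χ_{M2} = (x - 5)^3(x + 5), χ_{M3} = (x - 5)^3(x + 5).

{M1}: invariant factors x - 5, x - 5, (x - 5)(x + 5).

{M2, M3}: invariant factors x - 5, (x - 5)^2(x + 5).

Matrices are similar if and only if their invariant-factor lists agree; the partition into similarity classes is {M1}, {M2, M3}.

2 classes: {M1}, {M2, M3}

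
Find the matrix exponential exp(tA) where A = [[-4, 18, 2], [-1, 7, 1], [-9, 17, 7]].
e^{tA} = [[(-2*t*e^{8*t} + 1)*e^{-2*t}, 2*((t + 1)*e^{8*t} - 1)*e^{-2*t}, 2*t*e^{6*t}], [-t*e^{6*t}, (t + 1)*e^{6*t}, t*e^{6*t}], [(-(t + 1)*e^{8*t} + 1)*e^{-2*t}, ((t + 2)*e^{8*t} - 2)*e^{-2*t}, (t + 1)*e^{6*t}]]

A has Jordan form J = [[-2, 0, 0], [0, 6, 1], [0, 0, 6]] with A = PJP^{-1}, so e^{tA} = P e^{tJ} P^{-1}.

For a Jordan block J_k(λ), e^{tJ_k(λ)} = e^{λt} · (I + tN + t^2 N^2/2! + ... + t^{k-1} N^{k-1}/(k-1)!) where N is the nilpotent superdiagonal part.

Assembling the blocks and conjugating back gives the entries of e^{tA} as shown above.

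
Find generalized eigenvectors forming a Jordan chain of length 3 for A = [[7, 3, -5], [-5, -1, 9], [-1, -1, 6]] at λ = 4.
We seek v_1 ∈ ker((A - 4I)^3) \ ker((A - 4I)^2), then set v_{i+1} = (A - 4I) v_i.

One such chain is v_1 = [[-3, 8, 3]]^T, v_2 = [[0, 2, 1]]^T, v_3 = [[1, -1, 0]]^T. Check: (A - 4I) v_3 = [[0, 0, 0]]^T = 0.

v_1 = [[-3, 8, 3]]^T, v_2 = [[0, 2, 1]]^T, v_3 = [[1, -1, 0]]^T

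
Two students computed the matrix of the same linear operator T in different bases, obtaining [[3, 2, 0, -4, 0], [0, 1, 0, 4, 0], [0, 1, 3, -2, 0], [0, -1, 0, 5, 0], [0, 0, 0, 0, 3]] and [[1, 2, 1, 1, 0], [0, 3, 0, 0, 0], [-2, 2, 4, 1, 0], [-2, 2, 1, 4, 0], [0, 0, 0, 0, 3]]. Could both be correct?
Yes.

Two matrices over a field are similar if and only if they have the same invariant factors.

Both A and B have characteristic polynomial (x - 3)^5 and minimal polynomial (x - 3)^2. Computing further, both have invariant factors x - 3, x - 3, x - 3, (x - 3)^2. Hence A and B are similar.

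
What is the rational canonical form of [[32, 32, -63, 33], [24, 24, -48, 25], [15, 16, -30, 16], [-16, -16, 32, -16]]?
The invariant factors of A (the non-unit diagonal entries of the Smith normal form of xI - A over ℚ[x]) are (x - 4)^2(x - 1)^2, each dividing the next. The characteristic polynomial is their product, (x - 4)^2(x - 1)^2.

The rational canonical form is the block-diagonal matrix of companion matrices C(f_i):
R = [[0, 0, 0, -16], [1, 0, 0, 40], [0, 1, 0, -33], [0, 0, 1, 10]].

R = [[0, 0, 0, -16], [1, 0, 0, 40], [0, 1, 0, -33], [0, 0, 1, 10]]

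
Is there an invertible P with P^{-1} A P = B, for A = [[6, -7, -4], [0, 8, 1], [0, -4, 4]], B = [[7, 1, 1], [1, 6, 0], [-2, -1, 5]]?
Yes.

Two matrices over a field are similar if and only if they have the same invariant factors.

Both A and B have characteristic polynomial (x - 6)^3 and minimal polynomial (x - 6)^3. Computing further, both have invariant factors (x - 6)^3. Hence A and B are similar.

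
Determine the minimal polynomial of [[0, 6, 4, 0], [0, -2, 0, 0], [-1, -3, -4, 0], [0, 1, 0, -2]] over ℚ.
m_A(x) = (x + 2)^2

The characteristic polynomial factors as (x + 2)^4. The minimal polynomial is ∏(x - λ)^{k_λ} where k_λ is the size of the largest Jordan block at λ.

For λ = -2: rank(A + 2I) = 2, and the largest Jordan block has size 2 (the smallest k with rank((A + 2I)^k) = rank((A + 2I)^(k+1))).

So m_A(x) = (x + 2)^2.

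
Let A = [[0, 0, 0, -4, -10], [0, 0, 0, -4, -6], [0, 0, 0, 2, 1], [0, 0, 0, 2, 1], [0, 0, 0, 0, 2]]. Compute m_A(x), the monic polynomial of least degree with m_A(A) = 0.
The characteristic polynomial factors as x^3(x - 2)^2. The minimal polynomial is ∏(x - λ)^{k_λ} where k_λ is the size of the largest Jordan block at λ.

For λ = 0: rank(A) = 2, and the largest Jordan block has size 1 (the smallest k with rank(A^k) = rank(A^(k+1))).
For λ = 2: rank(A - 2I) = 4, and the largest Jordan block has size 2 (the smallest k with rank((A - 2I)^k) = rank((A - 2I)^(k+1))).

So m_A(x) = x(x - 2)^2.

m_A(x) = x(x - 2)^2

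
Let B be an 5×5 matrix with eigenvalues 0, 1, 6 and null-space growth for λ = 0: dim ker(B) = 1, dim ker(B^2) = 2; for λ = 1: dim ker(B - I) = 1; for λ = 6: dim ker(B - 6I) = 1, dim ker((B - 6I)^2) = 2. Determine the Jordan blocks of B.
λ = 0: successive nullity increments [1, 1] count blocks of size ≥ k; block sizes are [2].
λ = 1: successive nullity increments [1] count blocks of size ≥ k; block sizes are [1].
λ = 6: successive nullity increments [1, 1] count blocks of size ≥ k; block sizes are [2].

Jordan blocks: (0, 2), (1, 1), (6, 2)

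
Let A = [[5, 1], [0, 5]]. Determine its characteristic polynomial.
xI - A = [[x - 5, -1], [0, x - 5]].

Expanding det(xI - A) along the first row:
det(xI - A) = + (x - 5)·det([[x - 5]]) - (-1)·det([[0]]).

Evaluating gives χ_A(x) = x^2 - 10x + 25 = (x - 5)^2.

χ_A(x) = (x - 5)^2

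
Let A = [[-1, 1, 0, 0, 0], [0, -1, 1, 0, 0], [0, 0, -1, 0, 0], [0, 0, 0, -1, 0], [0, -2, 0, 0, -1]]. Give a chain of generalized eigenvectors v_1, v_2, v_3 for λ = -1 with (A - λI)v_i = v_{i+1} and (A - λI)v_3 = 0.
v_1 = [[0, 0, 1, 0, -1]]^T, v_2 = [[0, 1, 0, 0, 0]]^T, v_3 = [[1, 0, 0, 0, -2]]^T

We seek v_1 ∈ ker((A + I)^3) \ ker((A + I)^2), then set v_{i+1} = (A + I) v_i.

One such chain is v_1 = [[0, 0, 1, 0, -1]]^T, v_2 = [[0, 1, 0, 0, 0]]^T, v_3 = [[1, 0, 0, 0, -2]]^T. Check: (A + I) v_3 = [[0, 0, 0, 0, 0]]^T = 0.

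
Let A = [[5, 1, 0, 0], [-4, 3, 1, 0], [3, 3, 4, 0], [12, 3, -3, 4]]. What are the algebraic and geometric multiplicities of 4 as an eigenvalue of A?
algebraic multiplicity 4, geometric multiplicity 2

The characteristic polynomial is (x - 4)^4, so the factor x - 4 appears with exponent 4: the algebraic multiplicity is 4.

rank(A - 4I) = 2, so the eigenspace has dimension 4 - 2 = 2: the geometric multiplicity is 2.

Since 2 < 4, A is not diagonalizable.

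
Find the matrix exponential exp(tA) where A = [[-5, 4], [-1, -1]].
e^{tA} = [[(1 - 2*t)*e^{-3*t}, 4*t*e^{-3*t}], [-t*e^{-3*t}, (2*t + 1)*e^{-3*t}]]

A has Jordan form J = [[-3, 1], [0, -3]] with A = PJP^{-1}, so e^{tA} = P e^{tJ} P^{-1}.

For a Jordan block J_k(λ), e^{tJ_k(λ)} = e^{λt} · (I + tN + t^2 N^2/2! + ... + t^{k-1} N^{k-1}/(k-1)!) where N is the nilpotent superdiagonal part.

Assembling the blocks and conjugating back gives the entries of e^{tA} as shown above.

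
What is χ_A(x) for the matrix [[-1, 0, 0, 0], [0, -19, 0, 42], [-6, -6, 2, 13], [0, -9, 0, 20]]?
xI - A = [[x + 1, 0, 0, 0], [0, x + 19, 0, -42], [6, 6, x - 2, -13], [0, 9, 0, x - 20]].

Expanding det(xI - A) along the first row:
det(xI - A) = + (x + 1)·det([[x + 19, 0, -42], [6, x - 2, -13], [9, 0, x - 20]]) - (0)·det([[0, 0, -42], [6, x - 2, -13], [0, 0, x - 20]]) + (0)·det([[0, x + 19, -42], [6, 6, -13], [0, 9, x - 20]]) - (0)·det([[0, x + 19, 0], [6, 6, x - 2], [0, 9, 0]]).

Evaluating gives χ_A(x) = x^4 - 2x^3 - 3x^2 + 4x + 4 = (x - 2)^2(x + 1)^2.

χ_A(x) = (x - 2)^2(x + 1)^2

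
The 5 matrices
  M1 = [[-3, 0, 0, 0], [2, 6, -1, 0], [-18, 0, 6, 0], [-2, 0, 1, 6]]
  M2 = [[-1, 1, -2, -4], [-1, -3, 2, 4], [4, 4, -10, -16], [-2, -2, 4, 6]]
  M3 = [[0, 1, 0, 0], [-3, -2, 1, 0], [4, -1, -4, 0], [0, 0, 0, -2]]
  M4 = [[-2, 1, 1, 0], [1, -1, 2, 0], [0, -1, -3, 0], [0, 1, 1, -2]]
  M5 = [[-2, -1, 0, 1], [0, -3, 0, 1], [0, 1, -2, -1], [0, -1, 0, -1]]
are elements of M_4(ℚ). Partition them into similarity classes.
3 classes: {M1}, {M2, M5}, {M3, M4}

Characteristic polynomials: χ_{M1} = (x - 6)^3(x + 3), χ_{M2} = (x + 2)^4, χ_{M3} = (x + 2)^4, χ_{M4} = (x + 2)^4, χ_{M5} = (x + 2)^4.

{M1}: invariant factors x - 6, (x - 6)^2(x + 3).

{M2, M5}: invariant factors x + 2, x + 2, (x + 2)^2.

{M3, M4}: invariant factors x + 2, (x + 2)^3.

Matrices are similar if and only if their invariant-factor lists agree; the partition into similarity classes is {M1}, {M2, M5}, {M3, M4}.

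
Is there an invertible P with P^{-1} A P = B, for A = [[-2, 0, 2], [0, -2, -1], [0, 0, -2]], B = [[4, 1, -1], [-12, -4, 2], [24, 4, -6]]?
Yes.

Two matrices over a field are similar if and only if they have the same invariant factors.

Both A and B have characteristic polynomial (x + 2)^3 and minimal polynomial (x + 2)^2. Computing further, both have invariant factors x + 2, (x + 2)^2. Hence A and B are similar.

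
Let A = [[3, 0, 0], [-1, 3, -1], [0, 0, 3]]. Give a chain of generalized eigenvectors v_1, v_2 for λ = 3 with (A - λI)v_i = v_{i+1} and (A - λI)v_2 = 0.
We seek v_1 ∈ ker((A - 3I)^2) \ ker(A - 3I), then set v_{i+1} = (A - 3I) v_i.

One such chain is v_1 = [[1, -1, 0]]^T, v_2 = [[0, -1, 0]]^T. Check: (A - 3I) v_2 = [[0, 0, 0]]^T = 0.

v_1 = [[1, -1, 0]]^T, v_2 = [[0, -1, 0]]^T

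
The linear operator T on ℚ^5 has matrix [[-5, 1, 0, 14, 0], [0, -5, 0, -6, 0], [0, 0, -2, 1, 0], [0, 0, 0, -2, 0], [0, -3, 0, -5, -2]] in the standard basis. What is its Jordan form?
The characteristic polynomial is det(xI - A) = (x + 2)^3(x + 5)^2, so the eigenvalues are -5 (algebraic multiplicity 2), -2 (algebraic multiplicity 3).

For λ = -5: rank(A + 5I) = 4, rank((A + 5I)^2) = 3. The eigenspace has dimension 5 - 4 = 1, so there is 1 Jordan block; the rank sequence gives block sizes [2].

For λ = -2: rank(A + 2I) = 3, rank((A + 2I)^2) = 2. The eigenspace has dimension 5 - 3 = 2, so there are 2 Jordan blocks; the rank sequence gives block sizes [2, 1].

Assembling the blocks gives the Jordan form J above.

J = [[-5, 1, 0, 0, 0], [0, -5, 0, 0, 0], [0, 0, -2, 1, 0], [0, 0, 0, -2, 0], [0, 0, 0, 0, -2]]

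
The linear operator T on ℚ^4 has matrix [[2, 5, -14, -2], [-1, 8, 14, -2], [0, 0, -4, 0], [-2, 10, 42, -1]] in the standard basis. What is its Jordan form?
The characteristic polynomial is det(xI - A) = (x - 3)^3(x + 4), so the eigenvalues are -4 (algebraic multiplicity 1), 3 (algebraic multiplicity 3).

For λ = -4: algebraic multiplicity 1 gives one 1×1 block.

For λ = 3: rank(A - 3I) = 2, rank((A - 3I)^2) = 1. The eigenspace has dimension 4 - 2 = 2, so there are 2 Jordan blocks; the rank sequence gives block sizes [2, 1].

Assembling the blocks gives the Jordan form J above.

J = [[-4, 0, 0, 0], [0, 3, 1, 0], [0, 0, 3, 0], [0, 0, 0, 3]]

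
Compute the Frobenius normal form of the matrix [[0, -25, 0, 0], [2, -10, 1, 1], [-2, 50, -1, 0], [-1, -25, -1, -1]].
R = [[0, 0, 0, -25], [1, 0, 0, -60], [0, 1, 0, -46], [0, 0, 1, -12]]

The invariant factors of A (the non-unit diagonal entries of the Smith normal form of xI - A over ℚ[x]) are (x + 1)^2(x + 5)^2, each dividing the next. The characteristic polynomial is their product, (x + 1)^2(x + 5)^2.

The rational canonical form is the block-diagonal matrix of companion matrices C(f_i):
R = [[0, 0, 0, -25], [1, 0, 0, -60], [0, 1, 0, -46], [0, 0, 1, -12]].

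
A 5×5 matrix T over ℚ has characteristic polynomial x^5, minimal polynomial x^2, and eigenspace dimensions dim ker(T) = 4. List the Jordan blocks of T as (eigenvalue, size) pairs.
λ = 0: algebraic multiplicity 5 (exponent in χ_T), largest block size 2 (exponent in m_T), 4 blocks (geometric multiplicity). These force block sizes [2, 1, 1, 1].

Jordan blocks: (0, 2), (0, 1), (0, 1), (0, 1)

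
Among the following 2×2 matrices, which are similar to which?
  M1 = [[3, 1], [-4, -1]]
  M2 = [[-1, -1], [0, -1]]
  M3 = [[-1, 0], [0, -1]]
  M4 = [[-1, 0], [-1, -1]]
Characteristic polynomials: χ_{M1} = (x - 1)^2, χ_{M2} = (x + 1)^2, χ_{M3} = (x + 1)^2, χ_{M4} = (x + 1)^2.

{M1}: invariant factors (x - 1)^2.

{M2, M4}: invariant factors (x + 1)^2.

{M3}: invariant factors x + 1, x + 1.

Matrices are similar if and only if their invariant-factor lists agree; the partition into similarity classes is {M1}, {M2, M4}, {M3}.

3 classes: {M1}, {M2, M4}, {M3}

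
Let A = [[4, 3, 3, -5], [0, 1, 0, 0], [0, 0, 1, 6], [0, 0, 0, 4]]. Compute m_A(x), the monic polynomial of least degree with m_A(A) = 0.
The characteristic polynomial factors as (x - 4)^2(x - 1)^2. The minimal polynomial is ∏(x - λ)^{k_λ} where k_λ is the size of the largest Jordan block at λ.

For λ = 1: rank(A - I) = 2, and the largest Jordan block has size 1 (the smallest k with rank((A - I)^k) = rank((A - I)^(k+1))).
For λ = 4: rank(A - 4I) = 3, and the largest Jordan block has size 2 (the smallest k with rank((A - 4I)^k) = rank((A - 4I)^(k+1))).

So m_A(x) = (x - 4)^2(x - 1).

m_A(x) = (x - 4)^2(x - 1)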